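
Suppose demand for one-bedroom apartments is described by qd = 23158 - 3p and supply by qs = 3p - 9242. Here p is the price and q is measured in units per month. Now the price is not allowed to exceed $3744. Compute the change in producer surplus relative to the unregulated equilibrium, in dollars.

-7408944

Setting quantity demanded equal to quantity supplied, 23158 - 3p = 3p - 9242, gives p* = 5400 and q* = 6958.
The ceiling of 3744 is below the equilibrium price 5400, so it binds.
At p = 3744: qd = 23158 - 3·3744 = 11926 and qs = 3·3744 - 9242 = 1990.
Producer surplus without the control is ½ · (5400 - 9242/3) · 6958 = 24206882/3.
With the ceiling, producers sell 1990 units at 3744, so PS = ½ · (3744 - 9242/3) · 1990 = 1980050/3.
Change in producer surplus = 1980050/3 - 24206882/3 = -7408944.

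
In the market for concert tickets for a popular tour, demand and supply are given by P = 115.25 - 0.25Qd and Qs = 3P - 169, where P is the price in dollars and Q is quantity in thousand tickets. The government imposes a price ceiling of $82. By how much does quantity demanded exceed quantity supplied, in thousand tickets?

56

Rearranging demand gives Qd = 461 - 4P. Without the control the market clears where 461 - 4P = 3P - 169, i.e. P* = 90 and Q* = 101.
Because the ceiling (82) lies below the market-clearing price, it is binding.
At P = 82: Qd = 461 - 4·82 = 133 and Qs = 3·82 - 169 = 77.
Shortage = Qd - Qs = 133 - 77 = 56.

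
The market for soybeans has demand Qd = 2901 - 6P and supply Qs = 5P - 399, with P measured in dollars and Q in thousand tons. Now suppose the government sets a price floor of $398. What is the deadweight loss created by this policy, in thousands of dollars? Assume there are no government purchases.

63386.4

Setting quantity demanded equal to quantity supplied, 2901 - 6P = 5P - 399, gives P* = 300 and Q* = 1101.
The floor of 398 is above the equilibrium price 300, so it binds.
At P = 398: Qd = 2901 - 6·398 = 513 and Qs = 5·398 - 399 = 1591.
Quantity traded falls to 513. At Q = 513 the demand price is (2901 - 513)/6 = 398 and the supply price is (399 + 513)/5 = 182.4.
Deadweight loss = ½ · (398 - 182.4) · (1101 - 513) = ½ · 215.6 · 588 = 63386.4.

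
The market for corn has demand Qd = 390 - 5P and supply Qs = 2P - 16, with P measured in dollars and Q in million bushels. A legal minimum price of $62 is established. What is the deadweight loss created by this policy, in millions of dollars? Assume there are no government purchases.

Without the control the market clears where 390 - 5P = 2P - 16, i.e. P* = 58 and Q* = 100.
The floor of 62 is above the equilibrium price 58, so it binds.
At P = 62: Qd = 390 - 5·62 = 80 and Qs = 2·62 - 16 = 108.
Quantity traded falls to 80. At Q = 80 the demand price is (390 - 80)/5 = 62 and the supply price is (16 + 80)/2 = 48.
Deadweight loss = ½ · (62 - 48) · (100 - 80) = ½ · 14 · 20 = 140.

140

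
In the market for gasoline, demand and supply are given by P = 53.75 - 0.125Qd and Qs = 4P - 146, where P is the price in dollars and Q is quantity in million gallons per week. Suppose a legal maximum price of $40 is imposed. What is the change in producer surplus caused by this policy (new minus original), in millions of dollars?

-240

Rearranging demand gives Qd = 430 - 8P. Setting quantity demanded equal to quantity supplied, 430 - 8P = 4P - 146, gives P* = 48 and Q* = 46.
The ceiling of 40 is below the equilibrium price 48, so it binds.
At P = 40: Qd = 430 - 8·40 = 110 and Qs = 4·40 - 146 = 14.
Producer surplus without the control is ½ · (48 - 36.5) · 46 = 264.5.
With the ceiling, producers sell 14 units at 40, so PS = ½ · (40 - 36.5) · 14 = 24.5.
Change in producer surplus = 24.5 - 264.5 = -240.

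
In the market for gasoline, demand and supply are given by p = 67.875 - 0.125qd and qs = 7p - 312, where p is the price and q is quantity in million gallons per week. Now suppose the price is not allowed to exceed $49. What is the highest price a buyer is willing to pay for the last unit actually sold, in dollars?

64

Rearranging demand gives qd = 543 - 8p. Equilibrium: 543 - 8p = 7p - 312, so 855 = 15p and p* = 57, q* = 87.
Because the ceiling (49) lies below the market-clearing price, it is binding.
At p = 49: qd = 543 - 8·49 = 151 and qs = 7·49 - 312 = 31.
Only 31 units reach the market. On the demand curve, the marginal buyer's willingness to pay at q = 31 is (543 - 31)/8 = 64.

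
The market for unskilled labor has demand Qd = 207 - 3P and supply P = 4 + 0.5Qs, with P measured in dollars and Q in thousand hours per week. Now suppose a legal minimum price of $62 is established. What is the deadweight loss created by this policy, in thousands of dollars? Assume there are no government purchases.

Rearranging supply gives Qs = 2P - 8. Setting quantity demanded equal to quantity supplied, 207 - 3P = 2P - 8, gives P* = 43 and Q* = 78.
Because the floor (62) lies above the market-clearing price, it is binding.
At P = 62: Qd = 207 - 3·62 = 21 and Qs = 2·62 - 8 = 116.
Quantity traded falls to 21. At Q = 21 the demand price is (207 - 21)/3 = 62 and the supply price is (8 + 21)/2 = 14.5.
Deadweight loss = ½ · (62 - 14.5) · (78 - 21) = ½ · 47.5 · 57 = 1353.75.

1353.75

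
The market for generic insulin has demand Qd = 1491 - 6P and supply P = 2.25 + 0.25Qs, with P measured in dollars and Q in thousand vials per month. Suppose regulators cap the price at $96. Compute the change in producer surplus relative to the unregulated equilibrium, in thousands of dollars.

Rearranging supply gives Qs = 4P - 9. Equilibrium: 1491 - 6P = 4P - 9, so 1500 = 10P and P* = 150, Q* = 591.
The ceiling of 96 is below the equilibrium price 150, so it binds.
At P = 96: Qd = 1491 - 6·96 = 915 and Qs = 4·96 - 9 = 375.
Producer surplus without the control is ½ · (150 - 2.25) · 591 = 43660.125.
With the ceiling, producers sell 375 units at 96, so PS = ½ · (96 - 2.25) · 375 = 17578.125.
Change in producer surplus = 17578.125 - 43660.125 = -26082.

-26082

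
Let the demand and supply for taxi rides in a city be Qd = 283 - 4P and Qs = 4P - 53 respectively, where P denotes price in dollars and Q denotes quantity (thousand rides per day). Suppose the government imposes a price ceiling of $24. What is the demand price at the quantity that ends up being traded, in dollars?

60

Without the control the market clears where 283 - 4P = 4P - 53, i.e. P* = 42 and Q* = 115.
The ceiling of 24 is below the equilibrium price 42, so it binds.
At P = 24: Qd = 283 - 4·24 = 187 and Qs = 4·24 - 53 = 43.
Only 43 units reach the market. On the demand curve, the marginal buyer's willingness to pay at Q = 43 is (283 - 43)/4 = 60.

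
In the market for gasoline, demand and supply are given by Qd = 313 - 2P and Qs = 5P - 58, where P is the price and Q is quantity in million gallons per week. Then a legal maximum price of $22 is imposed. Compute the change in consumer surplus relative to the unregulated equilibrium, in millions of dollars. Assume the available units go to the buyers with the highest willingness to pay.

Setting quantity demanded equal to quantity supplied, 313 - 2P = 5P - 58, gives P* = 53 and Q* = 207.
The ceiling of 22 is below the equilibrium price 53, so it binds.
At P = 22: Qd = 313 - 2·22 = 269 and Qs = 5·22 - 58 = 52.
Consumer surplus without the control is ½ · (156.5 - 53) · 207 = 10712.25.
With the ceiling, 52 units are sold at 22 (assume they go to the highest-value buyers). The demand price at Q = 52 is 130.5, so CS = ½ · [(156.5 - 22) + (130.5 - 22)] · 52 = 6318.
Change in consumer surplus = 6318 - 10712.25 = -4394.25.

-4394.25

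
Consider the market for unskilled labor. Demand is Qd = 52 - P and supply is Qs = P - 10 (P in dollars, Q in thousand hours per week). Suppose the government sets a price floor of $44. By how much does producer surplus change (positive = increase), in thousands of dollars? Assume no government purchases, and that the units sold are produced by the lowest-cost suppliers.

Without the control the market clears where 52 - P = P - 10, i.e. P* = 31 and Q* = 21.
Since 44 > 31, the floor is binding.
At P = 44: Qd = 52 - 44 = 8 and Qs = 44 - 10 = 34.
Producer surplus without the control is ½ · (31 - 10) · 21 = 220.5.
With the floor, 8 units are sold at 44. The supply price at Q = 8 is 18, so PS = ½ · [(44 - 10) + (44 - 18)] · 8 = 240.
Change in producer surplus = 240 - 220.5 = 19.5.

19.5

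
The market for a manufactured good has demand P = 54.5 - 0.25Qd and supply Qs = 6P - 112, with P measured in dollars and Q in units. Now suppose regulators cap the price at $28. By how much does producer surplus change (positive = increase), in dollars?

-355

Rearranging demand gives Qd = 218 - 4P. Setting quantity demanded equal to quantity supplied, 218 - 4P = 6P - 112, gives P* = 33 and Q* = 86.
Since 28 < 33, the ceiling is binding.
At P = 28: Qd = 218 - 4·28 = 106 and Qs = 6·28 - 112 = 56.
Producer surplus without the control is ½ · (33 - 56/3) · 86 = 1849/3.
With the ceiling, producers sell 56 units at 28, so PS = ½ · (28 - 56/3) · 56 = 784/3.
Change in producer surplus = 784/3 - 1849/3 = -355.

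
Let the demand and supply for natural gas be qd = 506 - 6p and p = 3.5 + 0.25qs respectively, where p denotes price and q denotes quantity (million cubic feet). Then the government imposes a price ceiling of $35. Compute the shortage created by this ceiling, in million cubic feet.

Rearranging supply gives qs = 4p - 14. Setting quantity demanded equal to quantity supplied, 506 - 6p = 4p - 14, gives p* = 52 and q* = 194.
The ceiling of 35 is below the equilibrium price 52, so it binds.
At p = 35: qd = 506 - 6·35 = 296 and qs = 4·35 - 14 = 126.
Shortage = qd - qs = 296 - 126 = 170.

170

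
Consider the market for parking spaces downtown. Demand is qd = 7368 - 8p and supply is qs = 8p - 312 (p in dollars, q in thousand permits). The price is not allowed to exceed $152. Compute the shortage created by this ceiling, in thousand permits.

5248

Without the control the market clears where 7368 - 8p = 8p - 312, i.e. p* = 480 and q* = 3528.
Because the ceiling (152) lies below the market-clearing price, it is binding.
At p = 152: qd = 7368 - 8·152 = 6152 and qs = 8·152 - 312 = 904.
Shortage = qd - qs = 6152 - 904 = 5248.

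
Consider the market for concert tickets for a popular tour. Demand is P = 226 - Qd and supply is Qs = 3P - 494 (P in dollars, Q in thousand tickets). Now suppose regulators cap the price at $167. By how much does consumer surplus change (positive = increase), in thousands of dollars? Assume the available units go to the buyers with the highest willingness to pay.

Rearranging demand gives Qd = 226 - P. Equilibrium: 226 - P = 3P - 494, so 720 = 4P and P* = 180, Q* = 46.
Since 167 < 180, the ceiling is binding.
At P = 167: Qd = 226 - 167 = 59 and Qs = 3·167 - 494 = 7.
Consumer surplus without the control is ½ · (226 - 180) · 46 = 1058.
With the ceiling, 7 units are sold at 167 (assume they go to the highest-value buyers). The demand price at Q = 7 is 219, so CS = ½ · [(226 - 167) + (219 - 167)] · 7 = 388.5.
Change in consumer surplus = 388.5 - 1058 = -669.5.

-669.5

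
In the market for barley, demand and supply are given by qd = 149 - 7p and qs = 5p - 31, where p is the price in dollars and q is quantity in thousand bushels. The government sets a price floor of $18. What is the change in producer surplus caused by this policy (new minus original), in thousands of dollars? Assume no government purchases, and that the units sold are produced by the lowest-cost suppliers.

24.9

Equilibrium: 149 - 7p = 5p - 31, so 180 = 12p and p* = 15, q* = 44.
The floor of 18 is above the equilibrium price 15, so it binds.
At p = 18: qd = 149 - 7·18 = 23 and qs = 5·18 - 31 = 59.
Producer surplus without the control is ½ · (15 - 6.2) · 44 = 193.6.
With the floor, 23 units are sold at 18. The supply price at q = 23 is 10.8, so PS = ½ · [(18 - 6.2) + (18 - 10.8)] · 23 = 218.5.
Change in producer surplus = 218.5 - 193.6 = 24.9.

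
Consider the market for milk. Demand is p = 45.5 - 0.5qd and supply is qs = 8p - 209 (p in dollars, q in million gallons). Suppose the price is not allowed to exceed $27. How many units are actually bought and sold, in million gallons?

7

Rearranging demand gives qd = 91 - 2p. Without the control the market clears where 91 - 2p = 8p - 209, i.e. p* = 30 and q* = 31.
The ceiling of 27 is below the equilibrium price 30, so it binds.
At p = 27: qd = 91 - 2·27 = 37 and qs = 8·27 - 209 = 7.
The quantity actually transacted is the short side, supply: 7.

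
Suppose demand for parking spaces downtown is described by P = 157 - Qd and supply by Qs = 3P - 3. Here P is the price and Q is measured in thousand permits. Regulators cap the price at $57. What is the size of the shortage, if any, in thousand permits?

0

Rearranging demand gives Qd = 157 - P. Equilibrium: 157 - P = 3P - 3, so 160 = 4P and P* = 40, Q* = 117.
Since 57 is above P* = 40, the ceiling does not bind and the free-market outcome prevails.
Since the control does not bind, there is no shortage.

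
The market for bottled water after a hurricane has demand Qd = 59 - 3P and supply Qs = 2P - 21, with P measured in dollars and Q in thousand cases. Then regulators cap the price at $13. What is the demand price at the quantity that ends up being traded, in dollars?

Equilibrium: 59 - 3P = 2P - 21, so 80 = 5P and P* = 16, Q* = 11.
Since 13 < 16, the ceiling is binding.
At P = 13: Qd = 59 - 3·13 = 20 and Qs = 2·13 - 21 = 5.
Only 5 units reach the market. On the demand curve, the marginal buyer's willingness to pay at Q = 5 is (59 - 5)/3 = 18.

18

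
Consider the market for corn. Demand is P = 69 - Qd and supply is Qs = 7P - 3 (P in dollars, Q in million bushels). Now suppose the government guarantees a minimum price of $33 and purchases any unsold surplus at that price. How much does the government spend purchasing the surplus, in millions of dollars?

Rearranging demand gives Qd = 69 - P. Setting quantity demanded equal to quantity supplied, 69 - P = 7P - 3, gives P* = 9 and Q* = 60.
The floor of 33 is above the equilibrium price 9, so it binds.
At P = 33: Qd = 69 - 33 = 36 and Qs = 7·33 - 3 = 228.
Surplus = Qs - Qd = 192.
Government expenditure = surplus × support price = 192 × 33 = 6336.

6336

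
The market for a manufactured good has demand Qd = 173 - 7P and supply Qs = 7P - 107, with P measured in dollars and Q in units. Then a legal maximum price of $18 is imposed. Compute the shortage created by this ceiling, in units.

28

Equilibrium: 173 - 7P = 7P - 107, so 280 = 14P and P* = 20, Q* = 33.
Because the ceiling (18) lies below the market-clearing price, it is binding.
At P = 18: Qd = 173 - 7·18 = 47 and Qs = 7·18 - 107 = 19.
Shortage = Qd - Qs = 47 - 19 = 28.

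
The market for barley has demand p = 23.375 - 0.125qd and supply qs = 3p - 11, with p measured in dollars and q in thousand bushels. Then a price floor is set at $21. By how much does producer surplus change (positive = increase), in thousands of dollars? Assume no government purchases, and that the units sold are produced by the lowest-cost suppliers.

Rearranging demand gives qd = 187 - 8p. In a free market, 187 - 8p = 3p - 11 gives the equilibrium p* = 18, q* = 43.
Since 21 > 18, the floor is binding.
At p = 21: qd = 187 - 8·21 = 19 and qs = 3·21 - 11 = 52.
Producer surplus without the control is ½ · (18 - 11/3) · 43 = 1849/6.
With the floor, 19 units are sold at 21. The supply price at q = 19 is 10, so PS = ½ · [(21 - 11/3) + (21 - 10)] · 19 = 1615/6.
Change in producer surplus = 1615/6 - 1849/6 = -39.

-39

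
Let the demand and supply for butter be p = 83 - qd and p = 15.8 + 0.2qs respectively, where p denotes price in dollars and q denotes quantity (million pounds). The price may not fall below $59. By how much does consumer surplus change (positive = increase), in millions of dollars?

Rearranging demand gives qd = 83 - p; rearranging supply gives qs = 5p - 79. Without the control the market clears where 83 - p = 5p - 79, i.e. p* = 27 and q* = 56.
The floor of 59 is above the equilibrium price 27, so it binds.
At p = 59: qd = 83 - 59 = 24 and qs = 5·59 - 79 = 216.
Consumer surplus without the control is ½ · (83 - 27) · 56 = 1568.
With the floor, consumers buy 24 units at 59, so CS = ½ · (83 - 59) · 24 = 288.
Change in consumer surplus = 288 - 1568 = -1280.

-1280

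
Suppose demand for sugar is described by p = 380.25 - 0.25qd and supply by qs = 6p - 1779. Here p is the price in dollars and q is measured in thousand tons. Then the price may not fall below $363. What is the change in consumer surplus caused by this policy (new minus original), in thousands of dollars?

-4455

Rearranging demand gives qd = 1521 - 4p. In a free market, 1521 - 4p = 6p - 1779 gives the equilibrium p* = 330, q* = 201.
Since 363 > 330, the floor is binding.
At p = 363: qd = 1521 - 4·363 = 69 and qs = 6·363 - 1779 = 399.
Consumer surplus without the control is ½ · (380.25 - 330) · 201 = 5050.125.
With the floor, consumers buy 69 units at 363, so CS = ½ · (380.25 - 363) · 69 = 595.125.
Change in consumer surplus = 595.125 - 5050.125 = -4455.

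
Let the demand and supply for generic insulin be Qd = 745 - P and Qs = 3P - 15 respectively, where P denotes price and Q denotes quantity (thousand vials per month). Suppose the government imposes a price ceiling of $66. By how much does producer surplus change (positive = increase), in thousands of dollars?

Without the control the market clears where 745 - P = 3P - 15, i.e. P* = 190 and Q* = 555.
Since 66 < 190, the ceiling is binding.
At P = 66: Qd = 745 - 66 = 679 and Qs = 3·66 - 15 = 183.
Producer surplus without the control is ½ · (190 - 5) · 555 = 51337.5.
With the ceiling, producers sell 183 units at 66, so PS = ½ · (66 - 5) · 183 = 5581.5.
Change in producer surplus = 5581.5 - 51337.5 = -45756.

-45756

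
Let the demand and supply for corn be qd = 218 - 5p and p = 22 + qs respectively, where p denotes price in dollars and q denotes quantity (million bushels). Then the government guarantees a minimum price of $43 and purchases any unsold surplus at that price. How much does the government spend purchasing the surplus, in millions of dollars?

774

Rearranging supply gives qs = p - 22. In a free market, 218 - 5p = p - 22 gives the equilibrium p* = 40, q* = 18.
Because the floor (43) lies above the market-clearing price, it is binding.
At p = 43: qd = 218 - 5·43 = 3 and qs = 43 - 22 = 21.
Surplus = qs - qd = 18.
Government expenditure = surplus × support price = 18 × 43 = 774.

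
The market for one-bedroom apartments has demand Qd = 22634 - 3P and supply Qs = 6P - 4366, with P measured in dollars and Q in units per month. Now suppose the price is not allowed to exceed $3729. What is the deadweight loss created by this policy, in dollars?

Setting quantity demanded equal to quantity supplied, 22634 - 3P = 6P - 4366, gives P* = 3000 and Q* = 13634.
The ceiling of 3729 is above the equilibrium price 3000, so it is not binding; the market clears at P* = 3000, Q* = 13634.
Since the control does not bind, no trades are prevented and deadweight loss is zero.

0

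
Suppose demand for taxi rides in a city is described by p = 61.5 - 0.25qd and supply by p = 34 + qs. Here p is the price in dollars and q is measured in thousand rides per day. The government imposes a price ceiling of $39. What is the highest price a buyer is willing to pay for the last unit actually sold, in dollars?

Rearranging demand gives qd = 246 - 4p; rearranging supply gives qs = p - 34. Without the control the market clears where 246 - 4p = p - 34, i.e. p* = 56 and q* = 22.
The ceiling of 39 is below the equilibrium price 56, so it binds.
At p = 39: qd = 246 - 4·39 = 90 and qs = 39 - 34 = 5.
Only 5 units reach the market. On the demand curve, the marginal buyer's willingness to pay at q = 5 is (246 - 5)/4 = 60.25.

60.25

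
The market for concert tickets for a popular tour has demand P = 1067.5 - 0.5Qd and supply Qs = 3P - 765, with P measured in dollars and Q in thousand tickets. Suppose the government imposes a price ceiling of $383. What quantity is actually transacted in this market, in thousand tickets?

384

Rearranging demand gives Qd = 2135 - 2P. Setting quantity demanded equal to quantity supplied, 2135 - 2P = 3P - 765, gives P* = 580 and Q* = 975.
Because the ceiling (383) lies below the market-clearing price, it is binding.
At P = 383: Qd = 2135 - 2·383 = 1369 and Qs = 3·383 - 765 = 384.
The quantity actually transacted is the short side, supply: 384.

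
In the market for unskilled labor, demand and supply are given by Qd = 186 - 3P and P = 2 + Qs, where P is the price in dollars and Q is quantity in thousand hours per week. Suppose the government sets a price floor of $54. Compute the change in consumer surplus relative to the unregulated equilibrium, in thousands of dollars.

-241.5

Rearranging supply gives Qs = P - 2. Setting quantity demanded equal to quantity supplied, 186 - 3P = P - 2, gives P* = 47 and Q* = 45.
The floor of 54 is above the equilibrium price 47, so it binds.
At P = 54: Qd = 186 - 3·54 = 24 and Qs = 54 - 2 = 52.
Consumer surplus without the control is ½ · (62 - 47) · 45 = 337.5.
With the floor, consumers buy 24 units at 54, so CS = ½ · (62 - 54) · 24 = 96.
Change in consumer surplus = 96 - 337.5 = -241.5.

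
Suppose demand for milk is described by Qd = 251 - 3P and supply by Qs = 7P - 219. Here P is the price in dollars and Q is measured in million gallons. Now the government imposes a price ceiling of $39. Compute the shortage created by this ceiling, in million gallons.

80

In a free market, 251 - 3P = 7P - 219 gives the equilibrium P* = 47, Q* = 110.
The ceiling of 39 is below the equilibrium price 47, so it binds.
At P = 39: Qd = 251 - 3·39 = 134 and Qs = 7·39 - 219 = 54.
Shortage = Qd - Qs = 134 - 54 = 80.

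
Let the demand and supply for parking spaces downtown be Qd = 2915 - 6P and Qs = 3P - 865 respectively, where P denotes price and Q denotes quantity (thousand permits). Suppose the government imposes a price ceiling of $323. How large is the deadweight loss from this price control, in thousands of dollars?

21170.25

Equilibrium: 2915 - 6P = 3P - 865, so 3780 = 9P and P* = 420, Q* = 395.
Since 323 < 420, the ceiling is binding.
At P = 323: Qd = 2915 - 6·323 = 977 and Qs = 3·323 - 865 = 104.
Quantity traded falls to 104. At Q = 104 the demand price is (2915 - 104)/6 = 468.5 and the supply price is (865 + 104)/3 = 323.
Deadweight loss = ½ · (468.5 - 323) · (395 - 104) = ½ · 145.5 · 291 = 21170.25.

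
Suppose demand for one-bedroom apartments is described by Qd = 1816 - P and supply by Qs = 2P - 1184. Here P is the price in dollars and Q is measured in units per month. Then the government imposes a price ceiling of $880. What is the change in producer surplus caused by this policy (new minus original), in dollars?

-83520

In a free market, 1816 - P = 2P - 1184 gives the equilibrium P* = 1000, Q* = 816.
Since 880 < 1000, the ceiling is binding.
At P = 880: Qd = 1816 - 880 = 936 and Qs = 2·880 - 1184 = 576.
Producer surplus without the control is ½ · (1000 - 592) · 816 = 166464.
With the ceiling, producers sell 576 units at 880, so PS = ½ · (880 - 592) · 576 = 82944.
Change in producer surplus = 82944 - 166464 = -83520.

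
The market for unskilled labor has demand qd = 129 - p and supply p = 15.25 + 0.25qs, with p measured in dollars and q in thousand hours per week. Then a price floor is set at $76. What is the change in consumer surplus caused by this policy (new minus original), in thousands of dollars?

-2736

Rearranging supply gives qs = 4p - 61. Setting quantity demanded equal to quantity supplied, 129 - p = 4p - 61, gives p* = 38 and q* = 91.
The floor of 76 is above the equilibrium price 38, so it binds.
At p = 76: qd = 129 - 76 = 53 and qs = 4·76 - 61 = 243.
Consumer surplus without the control is ½ · (129 - 38) · 91 = 4140.5.
With the floor, consumers buy 53 units at 76, so CS = ½ · (129 - 76) · 53 = 1404.5.
Change in consumer surplus = 1404.5 - 4140.5 = -2736.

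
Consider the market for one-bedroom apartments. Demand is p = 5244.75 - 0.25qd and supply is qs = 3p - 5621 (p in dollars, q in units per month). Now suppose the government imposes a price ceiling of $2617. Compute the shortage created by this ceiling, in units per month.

8281

Rearranging demand gives qd = 20979 - 4p. Without the control the market clears where 20979 - 4p = 3p - 5621, i.e. p* = 3800 and q* = 5779.
Because the ceiling (2617) lies below the market-clearing price, it is binding.
At p = 2617: qd = 20979 - 4·2617 = 10511 and qs = 3·2617 - 5621 = 2230.
Shortage = qd - qs = 10511 - 2230 = 8281.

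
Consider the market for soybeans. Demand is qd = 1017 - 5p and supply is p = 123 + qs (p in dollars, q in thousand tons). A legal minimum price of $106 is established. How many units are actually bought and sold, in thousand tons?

Rearranging supply gives qs = p - 123. Equilibrium: 1017 - 5p = p - 123, so 1140 = 6p and p* = 190, q* = 67.
The floor of 106 is below the equilibrium price 190, so it is not binding; the market clears at p* = 190, q* = 67.

67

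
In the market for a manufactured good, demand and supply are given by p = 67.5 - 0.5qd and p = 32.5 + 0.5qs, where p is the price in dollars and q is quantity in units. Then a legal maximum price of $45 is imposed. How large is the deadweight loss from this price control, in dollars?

50

Rearranging demand gives qd = 135 - 2p; rearranging supply gives qs = 2p - 65. In a free market, 135 - 2p = 2p - 65 gives the equilibrium p* = 50, q* = 35.
Since 45 < 50, the ceiling is binding.
At p = 45: qd = 135 - 2·45 = 45 and qs = 2·45 - 65 = 25.
Quantity traded falls to 25. At q = 25 the demand price is (135 - 25)/2 = 55 and the supply price is (65 + 25)/2 = 45.
Deadweight loss = ½ · (55 - 45) · (35 - 25) = ½ · 10 · 10 = 50.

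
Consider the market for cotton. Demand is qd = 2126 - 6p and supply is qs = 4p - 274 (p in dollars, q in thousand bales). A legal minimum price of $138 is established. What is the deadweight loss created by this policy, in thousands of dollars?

Equilibrium: 2126 - 6p = 4p - 274, so 2400 = 10p and p* = 240, q* = 686.
Since 138 is below p* = 240, the floor does not bind and the free-market outcome prevails.
Since the control does not bind, no trades are prevented and deadweight loss is zero.

0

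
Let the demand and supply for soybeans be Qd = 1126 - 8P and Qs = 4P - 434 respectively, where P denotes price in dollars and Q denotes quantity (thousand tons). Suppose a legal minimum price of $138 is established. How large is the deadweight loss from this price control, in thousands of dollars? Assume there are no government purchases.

Without the control the market clears where 1126 - 8P = 4P - 434, i.e. P* = 130 and Q* = 86.
Because the floor (138) lies above the market-clearing price, it is binding.
At P = 138: Qd = 1126 - 8·138 = 22 and Qs = 4·138 - 434 = 118.
Quantity traded falls to 22. At Q = 22 the demand price is (1126 - 22)/8 = 138 and the supply price is (434 + 22)/4 = 114.
Deadweight loss = ½ · (138 - 114) · (86 - 22) = ½ · 24 · 64 = 768.

768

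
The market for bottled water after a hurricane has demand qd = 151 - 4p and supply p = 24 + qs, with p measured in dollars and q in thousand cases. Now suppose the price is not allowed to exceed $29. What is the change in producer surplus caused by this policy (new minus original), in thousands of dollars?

-48

Rearranging supply gives qs = p - 24. Without the control the market clears where 151 - 4p = p - 24, i.e. p* = 35 and q* = 11.
Because the ceiling (29) lies below the market-clearing price, it is binding.
At p = 29: qd = 151 - 4·29 = 35 and qs = 29 - 24 = 5.
Producer surplus without the control is ½ · (35 - 24) · 11 = 60.5.
With the ceiling, producers sell 5 units at 29, so PS = ½ · (29 - 24) · 5 = 12.5.
Change in producer surplus = 12.5 - 60.5 = -48.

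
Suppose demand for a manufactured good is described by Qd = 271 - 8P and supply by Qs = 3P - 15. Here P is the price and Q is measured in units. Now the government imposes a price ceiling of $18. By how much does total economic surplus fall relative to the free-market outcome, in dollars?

Without the control the market clears where 271 - 8P = 3P - 15, i.e. P* = 26 and Q* = 63.
Because the ceiling (18) lies below the market-clearing price, it is binding.
At P = 18: Qd = 271 - 8·18 = 127 and Qs = 3·18 - 15 = 39.
Quantity traded falls to 39. At Q = 39 the demand price is (271 - 39)/8 = 29 and the supply price is (15 + 39)/3 = 18.
Deadweight loss = ½ · (29 - 18) · (63 - 39) = ½ · 11 · 24 = 132.

132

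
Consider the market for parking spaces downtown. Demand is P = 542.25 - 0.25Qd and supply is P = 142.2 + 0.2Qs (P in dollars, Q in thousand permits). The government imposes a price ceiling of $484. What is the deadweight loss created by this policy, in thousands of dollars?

0

Rearranging demand gives Qd = 2169 - 4P; rearranging supply gives Qs = 5P - 711. Setting quantity demanded equal to quantity supplied, 2169 - 4P = 5P - 711, gives P* = 320 and Q* = 889.
The ceiling of 484 is above the equilibrium price 320, so it is not binding; the market clears at P* = 320, Q* = 889.
Since the control does not bind, no trades are prevented and deadweight loss is zero.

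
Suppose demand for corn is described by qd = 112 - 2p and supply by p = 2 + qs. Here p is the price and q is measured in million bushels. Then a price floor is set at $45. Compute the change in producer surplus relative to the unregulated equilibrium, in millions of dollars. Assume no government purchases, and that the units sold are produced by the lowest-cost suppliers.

56

Rearranging supply gives qs = p - 2. Equilibrium: 112 - 2p = p - 2, so 114 = 3p and p* = 38, q* = 36.
Because the floor (45) lies above the market-clearing price, it is binding.
At p = 45: qd = 112 - 2·45 = 22 and qs = 45 - 2 = 43.
Producer surplus without the control is ½ · (38 - 2) · 36 = 648.
With the floor, 22 units are sold at 45. The supply price at q = 22 is 24, so PS = ½ · [(45 - 2) + (45 - 24)] · 22 = 704.
Change in producer surplus = 704 - 648 = 56.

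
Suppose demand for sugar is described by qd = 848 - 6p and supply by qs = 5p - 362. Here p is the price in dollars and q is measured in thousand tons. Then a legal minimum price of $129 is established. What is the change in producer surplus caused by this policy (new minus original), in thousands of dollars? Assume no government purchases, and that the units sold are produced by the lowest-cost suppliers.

In a free market, 848 - 6p = 5p - 362 gives the equilibrium p* = 110, q* = 188.
The floor of 129 is above the equilibrium price 110, so it binds.
At p = 129: qd = 848 - 6·129 = 74 and qs = 5·129 - 362 = 283.
Producer surplus without the control is ½ · (110 - 72.4) · 188 = 3534.4.
With the floor, 74 units are sold at 129. The supply price at q = 74 is 87.2, so PS = ½ · [(129 - 72.4) + (129 - 87.2)] · 74 = 3640.8.
Change in producer surplus = 3640.8 - 3534.4 = 106.4.

106.4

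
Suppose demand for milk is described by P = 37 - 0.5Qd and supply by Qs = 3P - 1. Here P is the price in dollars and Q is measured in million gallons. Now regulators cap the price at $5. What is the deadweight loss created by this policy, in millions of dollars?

375

Rearranging demand gives Qd = 74 - 2P. Setting quantity demanded equal to quantity supplied, 74 - 2P = 3P - 1, gives P* = 15 and Q* = 44.
The ceiling of 5 is below the equilibrium price 15, so it binds.
At P = 5: Qd = 74 - 2·5 = 64 and Qs = 3·5 - 1 = 14.
Quantity traded falls to 14. At Q = 14 the demand price is (74 - 14)/2 = 30 and the supply price is (1 + 14)/3 = 5.
Deadweight loss = ½ · (30 - 5) · (44 - 14) = ½ · 25 · 30 = 375.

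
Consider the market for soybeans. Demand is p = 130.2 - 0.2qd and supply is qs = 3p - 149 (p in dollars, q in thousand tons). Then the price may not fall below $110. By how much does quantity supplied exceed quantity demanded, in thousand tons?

Rearranging demand gives qd = 651 - 5p. In a free market, 651 - 5p = 3p - 149 gives the equilibrium p* = 100, q* = 151.
Since 110 > 100, the floor is binding.
At p = 110: qd = 651 - 5·110 = 101 and qs = 3·110 - 149 = 181.
Surplus = qs - qd = 181 - 101 = 80.

80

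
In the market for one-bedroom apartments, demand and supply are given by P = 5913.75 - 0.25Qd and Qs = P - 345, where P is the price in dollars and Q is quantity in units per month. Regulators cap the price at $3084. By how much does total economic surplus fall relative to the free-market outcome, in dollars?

1840410

Rearranging demand gives Qd = 23655 - 4P. Without the control the market clears where 23655 - 4P = P - 345, i.e. P* = 4800 and Q* = 4455.
Since 3084 < 4800, the ceiling is binding.
At P = 3084: Qd = 23655 - 4·3084 = 11319 and Qs = 3084 - 345 = 2739.
Quantity traded falls to 2739. At Q = 2739 the demand price is (23655 - 2739)/4 = 5229 and the supply price is 345 + 2739 = 3084.
Deadweight loss = ½ · (5229 - 3084) · (4455 - 2739) = ½ · 2145 · 1716 = 1840410.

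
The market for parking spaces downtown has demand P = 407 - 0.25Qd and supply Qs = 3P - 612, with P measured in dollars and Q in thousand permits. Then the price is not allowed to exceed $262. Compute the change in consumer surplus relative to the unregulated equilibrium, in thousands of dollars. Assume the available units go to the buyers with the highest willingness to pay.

6307.5

Rearranging demand gives Qd = 1628 - 4P. Without the control the market clears where 1628 - 4P = 3P - 612, i.e. P* = 320 and Q* = 348.
Since 262 < 320, the ceiling is binding.
At P = 262: Qd = 1628 - 4·262 = 580 and Qs = 3·262 - 612 = 174.
Consumer surplus without the control is ½ · (407 - 320) · 348 = 15138.
With the ceiling, 174 units are sold at 262 (assume they go to the highest-value buyers). The demand price at Q = 174 is 363.5, so CS = ½ · [(407 - 262) + (363.5 - 262)] · 174 = 21445.5.
Change in consumer surplus = 21445.5 - 15138 = 6307.5.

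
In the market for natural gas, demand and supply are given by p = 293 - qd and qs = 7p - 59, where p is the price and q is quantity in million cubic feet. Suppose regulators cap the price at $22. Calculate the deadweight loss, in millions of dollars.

Rearranging demand gives qd = 293 - p. Without the control the market clears where 293 - p = 7p - 59, i.e. p* = 44 and q* = 249.
Because the ceiling (22) lies below the market-clearing price, it is binding.
At p = 22: qd = 293 - 22 = 271 and qs = 7·22 - 59 = 95.
Quantity traded falls to 95. At q = 95 the demand price is 293 - 95 = 198 and the supply price is (59 + 95)/7 = 22.
Deadweight loss = ½ · (198 - 22) · (249 - 95) = ½ · 176 · 154 = 13552.

13552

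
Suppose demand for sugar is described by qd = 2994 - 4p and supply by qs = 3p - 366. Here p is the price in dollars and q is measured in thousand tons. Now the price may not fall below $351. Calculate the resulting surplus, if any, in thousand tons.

In a free market, 2994 - 4p = 3p - 366 gives the equilibrium p* = 480, q* = 1074.
The floor of 351 is below the equilibrium price 480, so it is not binding; the market clears at p* = 480, q* = 1074.
Since the control does not bind, there is no surplus.

0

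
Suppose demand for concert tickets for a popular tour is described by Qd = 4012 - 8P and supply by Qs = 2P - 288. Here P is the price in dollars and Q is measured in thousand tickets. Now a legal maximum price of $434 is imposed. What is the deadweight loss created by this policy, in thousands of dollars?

0

Equilibrium: 4012 - 8P = 2P - 288, so 4300 = 10P and P* = 430, Q* = 572.
Since 434 is above P* = 430, the ceiling does not bind and the free-market outcome prevails.
Since the control does not bind, no trades are prevented and deadweight loss is zero.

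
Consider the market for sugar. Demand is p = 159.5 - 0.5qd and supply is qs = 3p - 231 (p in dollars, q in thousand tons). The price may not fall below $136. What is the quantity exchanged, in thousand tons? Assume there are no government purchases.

47

Rearranging demand gives qd = 319 - 2p. Without the control the market clears where 319 - 2p = 3p - 231, i.e. p* = 110 and q* = 99.
The floor of 136 is above the equilibrium price 110, so it binds.
At p = 136: qd = 319 - 2·136 = 47 and qs = 3·136 - 231 = 177.
The quantity actually transacted is the short side, demand: 47.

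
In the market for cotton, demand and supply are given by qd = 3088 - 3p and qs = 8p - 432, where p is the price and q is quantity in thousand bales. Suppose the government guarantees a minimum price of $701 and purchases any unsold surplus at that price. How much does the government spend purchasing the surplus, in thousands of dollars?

2937891

Equilibrium: 3088 - 3p = 8p - 432, so 3520 = 11p and p* = 320, q* = 2128.
Because the floor (701) lies above the market-clearing price, it is binding.
At p = 701: qd = 3088 - 3·701 = 985 and qs = 8·701 - 432 = 5176.
Surplus = qs - qd = 4191.
Government expenditure = surplus × support price = 4191 × 701 = 2937891.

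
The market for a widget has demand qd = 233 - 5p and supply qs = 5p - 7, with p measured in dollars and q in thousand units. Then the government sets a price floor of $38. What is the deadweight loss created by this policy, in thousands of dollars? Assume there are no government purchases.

980

Setting quantity demanded equal to quantity supplied, 233 - 5p = 5p - 7, gives p* = 24 and q* = 113.
The floor of 38 is above the equilibrium price 24, so it binds.
At p = 38: qd = 233 - 5·38 = 43 and qs = 5·38 - 7 = 183.
Quantity traded falls to 43. At q = 43 the demand price is (233 - 43)/5 = 38 and the supply price is (7 + 43)/5 = 10.
Deadweight loss = ½ · (38 - 10) · (113 - 43) = ½ · 28 · 70 = 980.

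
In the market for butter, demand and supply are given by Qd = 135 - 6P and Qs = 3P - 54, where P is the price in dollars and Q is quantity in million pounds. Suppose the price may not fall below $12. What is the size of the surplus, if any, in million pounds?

0

Equilibrium: 135 - 6P = 3P - 54, so 189 = 9P and P* = 21, Q* = 9.
The floor of 12 is below the equilibrium price 21, so it is not binding; the market clears at P* = 21, Q* = 9.
Since the control does not bind, there is no surplus.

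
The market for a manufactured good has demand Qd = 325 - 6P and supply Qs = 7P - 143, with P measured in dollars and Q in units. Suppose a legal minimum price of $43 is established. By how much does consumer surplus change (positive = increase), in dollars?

-616

Equilibrium: 325 - 6P = 7P - 143, so 468 = 13P and P* = 36, Q* = 109.
Since 43 > 36, the floor is binding.
At P = 43: Qd = 325 - 6·43 = 67 and Qs = 7·43 - 143 = 158.
Consumer surplus without the control is ½ · (325/6 - 36) · 109 = 11881/12.
With the floor, consumers buy 67 units at 43, so CS = ½ · (325/6 - 43) · 67 = 4489/12.
Change in consumer surplus = 4489/12 - 11881/12 = -616.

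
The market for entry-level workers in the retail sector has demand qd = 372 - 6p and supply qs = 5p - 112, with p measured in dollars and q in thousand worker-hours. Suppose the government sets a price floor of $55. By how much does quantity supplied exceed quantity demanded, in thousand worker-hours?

Setting quantity demanded equal to quantity supplied, 372 - 6p = 5p - 112, gives p* = 44 and q* = 108.
Because the floor (55) lies above the market-clearing price, it is binding.
At p = 55: qd = 372 - 6·55 = 42 and qs = 5·55 - 112 = 163.
Surplus = qs - qd = 163 - 42 = 121.

121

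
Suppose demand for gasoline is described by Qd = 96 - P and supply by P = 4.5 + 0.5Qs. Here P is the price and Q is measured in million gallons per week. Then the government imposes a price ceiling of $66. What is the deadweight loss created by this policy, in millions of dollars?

Rearranging supply gives Qs = 2P - 9. Equilibrium: 96 - P = 2P - 9, so 105 = 3P and P* = 35, Q* = 61.
Since 66 is above P* = 35, the ceiling does not bind and the free-market outcome prevails.
Since the control does not bind, no trades are prevented and deadweight loss is zero.

0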